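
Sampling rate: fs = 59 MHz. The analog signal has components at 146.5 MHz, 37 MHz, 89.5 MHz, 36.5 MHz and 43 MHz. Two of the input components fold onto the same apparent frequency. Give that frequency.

28.5 MHz

fs/2 = 29.5 MHz.
146.5 MHz mod fs = 28.5 MHz.
28.5 MHz ≤ fs/2 = 29.5 MHz, appears at 28.5 MHz.
37 MHz > fs/2 = 29.5 MHz, folds to fs − 37 MHz = 22 MHz.
89.5 MHz mod fs = 30.5 MHz.
30.5 MHz > fs/2 = 29.5 MHz, folds to fs − 30.5 MHz = 28.5 MHz.
36.5 MHz > fs/2 = 29.5 MHz, folds to fs − 36.5 MHz = 22.5 MHz.
43 MHz > fs/2 = 29.5 MHz, folds to fs − 43 MHz = 16 MHz.
89.5 MHz and 146.5 MHz both map to 28.5 MHz.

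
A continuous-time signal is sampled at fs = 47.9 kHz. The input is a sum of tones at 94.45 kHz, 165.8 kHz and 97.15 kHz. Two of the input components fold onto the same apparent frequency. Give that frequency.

fs/2 = 23.95 kHz.
94.45 kHz mod fs = 46.55 kHz.
46.55 kHz > fs/2 = 23.95 kHz, folds to fs − 46.55 kHz = 1.35 kHz.
165.8 kHz mod fs = 22.1 kHz.
22.1 kHz ≤ fs/2 = 23.95 kHz, appears at 22.1 kHz.
97.15 kHz mod fs = 1.35 kHz.
1.35 kHz ≤ fs/2 = 23.95 kHz, appears at 1.35 kHz.
94.45 kHz and 97.15 kHz both map to 1.35 kHz.

1.35 kHz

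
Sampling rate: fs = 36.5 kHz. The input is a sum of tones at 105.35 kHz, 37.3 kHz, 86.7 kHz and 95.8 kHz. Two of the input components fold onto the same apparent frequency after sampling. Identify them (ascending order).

fs/2 = 18.25 kHz.
105.35 kHz mod fs = 32.35 kHz.
32.35 kHz > fs/2 = 18.25 kHz, folds to fs − 32.35 kHz = 4.15 kHz.
37.3 kHz mod fs = 0.8 kHz.
0.8 kHz ≤ fs/2 = 18.25 kHz, appears at 0.8 kHz.
86.7 kHz mod fs = 13.7 kHz.
13.7 kHz ≤ fs/2 = 18.25 kHz, appears at 13.7 kHz.
95.8 kHz mod fs = 22.8 kHz.
22.8 kHz > fs/2 = 18.25 kHz, folds to fs − 22.8 kHz = 13.7 kHz.
86.7 kHz and 95.8 kHz both map to 13.7 kHz.

86.7 kHz, 95.8 kHz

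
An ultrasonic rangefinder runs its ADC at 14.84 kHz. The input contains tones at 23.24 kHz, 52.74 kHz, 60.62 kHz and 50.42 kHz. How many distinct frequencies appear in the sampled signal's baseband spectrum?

fs/2 = 7.42 kHz.
23.24 kHz mod fs = 8.4 kHz.
8.4 kHz > fs/2 = 7.42 kHz, folds to fs − 8.4 kHz = 6.44 kHz.
52.74 kHz mod fs = 8.22 kHz.
8.22 kHz > fs/2 = 7.42 kHz, folds to fs − 8.22 kHz = 6.62 kHz.
60.62 kHz mod fs = 1.26 kHz.
1.26 kHz ≤ fs/2 = 7.42 kHz, appears at 1.26 kHz.
50.42 kHz mod fs = 5.9 kHz.
5.9 kHz ≤ fs/2 = 7.42 kHz, appears at 5.9 kHz.
Distinct values: {1.26 kHz, 5.9 kHz, 6.44 kHz, 6.62 kHz} → 4.

4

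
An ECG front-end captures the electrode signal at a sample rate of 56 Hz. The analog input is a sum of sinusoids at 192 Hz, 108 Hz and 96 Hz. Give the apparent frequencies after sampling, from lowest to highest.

fs/2 = 28 Hz.
192 Hz mod fs = 24 Hz.
24 Hz ≤ fs/2 = 28 Hz, appears at 24 Hz.
108 Hz mod fs = 52 Hz.
52 Hz > fs/2 = 28 Hz, folds to fs − 52 Hz = 4 Hz.
96 Hz mod fs = 40 Hz.
40 Hz > fs/2 = 28 Hz, folds to fs − 40 Hz = 16 Hz.
Distinct values: {4 Hz, 16 Hz, 24 Hz}.

4 Hz, 16 Hz, 24 Hz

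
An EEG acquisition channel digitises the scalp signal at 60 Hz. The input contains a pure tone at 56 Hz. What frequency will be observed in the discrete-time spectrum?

4 Hz

56 Hz > fs/2 = 30 Hz, folds to fs − 56 Hz = 4 Hz.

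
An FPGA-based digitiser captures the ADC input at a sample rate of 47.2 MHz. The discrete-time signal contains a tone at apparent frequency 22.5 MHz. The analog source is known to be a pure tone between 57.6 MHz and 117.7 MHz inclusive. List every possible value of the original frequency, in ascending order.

Frequencies that alias to 22.5 MHz are k·fs ± 22.5 MHz for integer k ≥ 0.
k=0: 22.5 MHz.
k=1: 24.7 MHz, 69.7 MHz.
k=2: 71.9 MHz, 116.9 MHz.
k=3: 119.1 MHz, 164.1 MHz.
Within [57.6 MHz, 117.7 MHz]: 69.7 MHz, 71.9 MHz, 116.9 MHz.

69.7 MHz, 71.9 MHz, 116.9 MHz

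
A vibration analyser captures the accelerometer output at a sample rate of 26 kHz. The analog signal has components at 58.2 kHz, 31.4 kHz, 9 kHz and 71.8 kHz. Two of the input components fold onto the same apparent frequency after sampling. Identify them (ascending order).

fs/2 = 13 kHz.
58.2 kHz mod fs = 6.2 kHz.
6.2 kHz ≤ fs/2 = 13 kHz, appears at 6.2 kHz.
31.4 kHz mod fs = 5.4 kHz.
5.4 kHz ≤ fs/2 = 13 kHz, appears at 5.4 kHz.
9 kHz ≤ fs/2 = 13 kHz, passes unchanged.
71.8 kHz mod fs = 19.8 kHz.
19.8 kHz > fs/2 = 13 kHz, folds to fs − 19.8 kHz = 6.2 kHz.
58.2 kHz and 71.8 kHz both map to 6.2 kHz.

58.2 kHz, 71.8 kHz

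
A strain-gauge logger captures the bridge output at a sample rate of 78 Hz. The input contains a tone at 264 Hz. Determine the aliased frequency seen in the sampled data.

30 Hz

264 Hz mod fs = 30 Hz.
30 Hz ≤ fs/2 = 39 Hz, appears at 30 Hz.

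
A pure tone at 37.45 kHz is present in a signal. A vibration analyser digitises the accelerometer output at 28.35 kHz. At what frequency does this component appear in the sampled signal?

9.1 kHz

37.45 kHz mod fs = 9.1 kHz.
9.1 kHz ≤ fs/2 = 14.175 kHz, appears at 9.1 kHz.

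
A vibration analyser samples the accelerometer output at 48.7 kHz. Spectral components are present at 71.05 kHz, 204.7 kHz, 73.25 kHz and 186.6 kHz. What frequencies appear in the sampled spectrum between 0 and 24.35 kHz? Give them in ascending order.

8.2 kHz, 9.9 kHz, 22.35 kHz, 24.15 kHz

fs/2 = 24.35 kHz.
71.05 kHz mod fs = 22.35 kHz.
22.35 kHz ≤ fs/2 = 24.35 kHz, appears at 22.35 kHz.
204.7 kHz mod fs = 9.9 kHz.
9.9 kHz ≤ fs/2 = 24.35 kHz, appears at 9.9 kHz.
73.25 kHz mod fs = 24.55 kHz.
24.55 kHz > fs/2 = 24.35 kHz, folds to fs − 24.55 kHz = 24.15 kHz.
186.6 kHz mod fs = 40.5 kHz.
40.5 kHz > fs/2 = 24.35 kHz, folds to fs − 40.5 kHz = 8.2 kHz.
Distinct values: {8.2 kHz, 9.9 kHz, 22.35 kHz, 24.15 kHz}.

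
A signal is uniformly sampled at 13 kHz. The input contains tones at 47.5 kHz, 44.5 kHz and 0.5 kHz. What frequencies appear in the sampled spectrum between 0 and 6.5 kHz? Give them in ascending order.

fs/2 = 6.5 kHz.
47.5 kHz mod fs = 8.5 kHz.
8.5 kHz > fs/2 = 6.5 kHz, folds to fs − 8.5 kHz = 4.5 kHz.
44.5 kHz mod fs = 5.5 kHz.
5.5 kHz ≤ fs/2 = 6.5 kHz, appears at 5.5 kHz.
0.5 kHz ≤ fs/2 = 6.5 kHz, passes unchanged.
Distinct values: {0.5 kHz, 4.5 kHz, 5.5 kHz}.

0.5 kHz, 4.5 kHz, 5.5 kHz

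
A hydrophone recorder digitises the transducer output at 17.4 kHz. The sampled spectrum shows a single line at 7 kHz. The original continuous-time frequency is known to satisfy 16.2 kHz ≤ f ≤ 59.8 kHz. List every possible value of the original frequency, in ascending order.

24.4 kHz, 27.8 kHz, 41.8 kHz, 45.2 kHz, 59.2 kHz

Frequencies that alias to 7 kHz are k·fs ± 7 kHz for integer k ≥ 0.
k=0: 7 kHz.
k=1: 10.4 kHz, 24.4 kHz.
k=2: 27.8 kHz, 41.8 kHz.
k=3: 45.2 kHz, 59.2 kHz.
k=4: 62.6 kHz, 76.6 kHz.
Within [16.2 kHz, 59.8 kHz]: 24.4 kHz, 27.8 kHz, 41.8 kHz, 45.2 kHz, 59.2 kHz.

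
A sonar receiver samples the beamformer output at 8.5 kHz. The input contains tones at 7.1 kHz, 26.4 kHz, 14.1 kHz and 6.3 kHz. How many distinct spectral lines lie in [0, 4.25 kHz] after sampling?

fs/2 = 4.25 kHz.
7.1 kHz > fs/2 = 4.25 kHz, folds to fs − 7.1 kHz = 1.4 kHz.
26.4 kHz mod fs = 0.9 kHz.
0.9 kHz ≤ fs/2 = 4.25 kHz, appears at 0.9 kHz.
14.1 kHz mod fs = 5.6 kHz.
5.6 kHz > fs/2 = 4.25 kHz, folds to fs − 5.6 kHz = 2.9 kHz.
6.3 kHz > fs/2 = 4.25 kHz, folds to fs − 6.3 kHz = 2.2 kHz.
Distinct values: {0.9 kHz, 1.4 kHz, 2.2 kHz, 2.9 kHz} → 4.

4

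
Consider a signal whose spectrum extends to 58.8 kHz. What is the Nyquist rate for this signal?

Nyquist rate = 2 × 58.8 kHz = 117.6 kHz.

117.6 kHz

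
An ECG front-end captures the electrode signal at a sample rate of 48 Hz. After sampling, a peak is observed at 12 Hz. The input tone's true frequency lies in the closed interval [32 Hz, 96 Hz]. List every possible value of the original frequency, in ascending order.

Frequencies that alias to 12 Hz are k·fs ± 12 Hz for integer k ≥ 0.
k=0: 12 Hz.
k=1: 36 Hz, 60 Hz.
k=2: 84 Hz, 108 Hz.
k=3: 132 Hz, 156 Hz.
Within [32 Hz, 96 Hz]: 36 Hz, 60 Hz, 84 Hz.

36 Hz, 60 Hz, 84 Hz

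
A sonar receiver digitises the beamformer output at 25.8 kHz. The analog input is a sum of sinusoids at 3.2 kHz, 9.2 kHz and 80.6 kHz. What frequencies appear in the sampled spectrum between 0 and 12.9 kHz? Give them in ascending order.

fs/2 = 12.9 kHz.
3.2 kHz ≤ fs/2 = 12.9 kHz, passes unchanged.
9.2 kHz ≤ fs/2 = 12.9 kHz, passes unchanged.
80.6 kHz mod fs = 3.2 kHz.
3.2 kHz ≤ fs/2 = 12.9 kHz, appears at 3.2 kHz.
Distinct values: {3.2 kHz, 9.2 kHz}.

3.2 kHz, 9.2 kHz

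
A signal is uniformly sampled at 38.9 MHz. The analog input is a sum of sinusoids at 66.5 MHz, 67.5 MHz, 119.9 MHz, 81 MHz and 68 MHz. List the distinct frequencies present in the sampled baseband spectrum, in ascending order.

fs/2 = 19.45 MHz.
66.5 MHz mod fs = 27.6 MHz.
27.6 MHz > fs/2 = 19.45 MHz, folds to fs − 27.6 MHz = 11.3 MHz.
67.5 MHz mod fs = 28.6 MHz.
28.6 MHz > fs/2 = 19.45 MHz, folds to fs − 28.6 MHz = 10.3 MHz.
119.9 MHz mod fs = 3.2 MHz.
3.2 MHz ≤ fs/2 = 19.45 MHz, appears at 3.2 MHz.
81 MHz mod fs = 3.2 MHz.
3.2 MHz ≤ fs/2 = 19.45 MHz, appears at 3.2 MHz.
68 MHz mod fs = 29.1 MHz.
29.1 MHz > fs/2 = 19.45 MHz, folds to fs − 29.1 MHz = 9.8 MHz.
Distinct values: {3.2 MHz, 9.8 MHz, 10.3 MHz, 11.3 MHz}.

3.2 MHz, 9.8 MHz, 10.3 MHz, 11.3 MHz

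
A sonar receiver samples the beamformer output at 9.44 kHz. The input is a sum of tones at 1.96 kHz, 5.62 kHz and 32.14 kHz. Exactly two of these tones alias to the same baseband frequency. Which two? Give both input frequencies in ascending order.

5.62 kHz, 32.14 kHz

fs/2 = 4.72 kHz.
1.96 kHz ≤ fs/2 = 4.72 kHz, passes unchanged.
5.62 kHz > fs/2 = 4.72 kHz, folds to fs − 5.62 kHz = 3.82 kHz.
32.14 kHz mod fs = 3.82 kHz.
3.82 kHz ≤ fs/2 = 4.72 kHz, appears at 3.82 kHz.
5.62 kHz and 32.14 kHz both map to 3.82 kHz.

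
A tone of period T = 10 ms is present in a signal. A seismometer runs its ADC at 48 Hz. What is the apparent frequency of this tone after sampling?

T = 10 ms → f = 1/T = 100 Hz.
100 Hz mod fs = 4 Hz.
4 Hz ≤ fs/2 = 24 Hz, appears at 4 Hz.

4 Hz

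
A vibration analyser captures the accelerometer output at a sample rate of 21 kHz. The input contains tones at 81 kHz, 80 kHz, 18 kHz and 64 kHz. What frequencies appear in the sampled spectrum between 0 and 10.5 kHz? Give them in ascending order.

1 kHz, 3 kHz, 4 kHz

fs/2 = 10.5 kHz.
81 kHz mod fs = 18 kHz.
18 kHz > fs/2 = 10.5 kHz, folds to fs − 18 kHz = 3 kHz.
80 kHz mod fs = 17 kHz.
17 kHz > fs/2 = 10.5 kHz, folds to fs − 17 kHz = 4 kHz.
18 kHz > fs/2 = 10.5 kHz, folds to fs − 18 kHz = 3 kHz.
64 kHz mod fs = 1 kHz.
1 kHz ≤ fs/2 = 10.5 kHz, appears at 1 kHz.
Distinct values: {1 kHz, 3 kHz, 4 kHz}.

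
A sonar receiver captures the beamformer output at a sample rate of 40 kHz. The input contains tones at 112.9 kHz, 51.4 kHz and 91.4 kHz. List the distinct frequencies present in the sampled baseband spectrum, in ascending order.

fs/2 = 20 kHz.
112.9 kHz mod fs = 32.9 kHz.
32.9 kHz > fs/2 = 20 kHz, folds to fs − 32.9 kHz = 7.1 kHz.
51.4 kHz mod fs = 11.4 kHz.
11.4 kHz ≤ fs/2 = 20 kHz, appears at 11.4 kHz.
91.4 kHz mod fs = 11.4 kHz.
11.4 kHz ≤ fs/2 = 20 kHz, appears at 11.4 kHz.
Distinct values: {7.1 kHz, 11.4 kHz}.

7.1 kHz, 11.4 kHz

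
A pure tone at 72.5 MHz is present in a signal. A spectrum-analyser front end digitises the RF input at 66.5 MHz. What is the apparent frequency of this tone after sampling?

72.5 MHz mod fs = 6 MHz.
6 MHz ≤ fs/2 = 33.25 MHz, appears at 6 MHz.

6 MHz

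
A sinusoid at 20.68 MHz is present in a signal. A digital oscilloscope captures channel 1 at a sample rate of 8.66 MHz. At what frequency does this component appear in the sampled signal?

20.68 MHz mod fs = 3.36 MHz.
3.36 MHz ≤ fs/2 = 4.33 MHz, appears at 3.36 MHz.

3.36 MHz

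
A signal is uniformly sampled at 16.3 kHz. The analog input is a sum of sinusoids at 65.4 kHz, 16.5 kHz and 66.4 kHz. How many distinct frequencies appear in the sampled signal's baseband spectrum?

2

fs/2 = 8.15 kHz.
65.4 kHz mod fs = 0.2 kHz.
0.2 kHz ≤ fs/2 = 8.15 kHz, appears at 0.2 kHz.
16.5 kHz mod fs = 0.2 kHz.
0.2 kHz ≤ fs/2 = 8.15 kHz, appears at 0.2 kHz.
66.4 kHz mod fs = 1.2 kHz.
1.2 kHz ≤ fs/2 = 8.15 kHz, appears at 1.2 kHz.
Distinct values: {0.2 kHz, 1.2 kHz} → 2.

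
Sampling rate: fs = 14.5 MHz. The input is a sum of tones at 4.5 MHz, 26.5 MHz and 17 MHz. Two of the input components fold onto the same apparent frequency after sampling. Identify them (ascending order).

17 MHz, 26.5 MHz

fs/2 = 7.25 MHz.
4.5 MHz ≤ fs/2 = 7.25 MHz, passes unchanged.
26.5 MHz mod fs = 12 MHz.
12 MHz > fs/2 = 7.25 MHz, folds to fs − 12 MHz = 2.5 MHz.
17 MHz mod fs = 2.5 MHz.
2.5 MHz ≤ fs/2 = 7.25 MHz, appears at 2.5 MHz.
17 MHz and 26.5 MHz both map to 2.5 MHz.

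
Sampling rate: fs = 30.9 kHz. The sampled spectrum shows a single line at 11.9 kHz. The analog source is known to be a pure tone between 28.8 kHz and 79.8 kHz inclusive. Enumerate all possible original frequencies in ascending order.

42.8 kHz, 49.9 kHz, 73.7 kHz

Frequencies that alias to 11.9 kHz are k·fs ± 11.9 kHz for integer k ≥ 0.
k=0: 11.9 kHz.
k=1: 19 kHz, 42.8 kHz.
k=2: 49.9 kHz, 73.7 kHz.
k=3: 80.8 kHz, 104.6 kHz.
Within [28.8 kHz, 79.8 kHz]: 42.8 kHz, 49.9 kHz, 73.7 kHz.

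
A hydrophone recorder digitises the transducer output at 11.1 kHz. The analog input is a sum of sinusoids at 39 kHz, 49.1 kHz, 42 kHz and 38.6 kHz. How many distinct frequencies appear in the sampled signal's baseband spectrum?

fs/2 = 5.55 kHz.
39 kHz mod fs = 5.7 kHz.
5.7 kHz > fs/2 = 5.55 kHz, folds to fs − 5.7 kHz = 5.4 kHz.
49.1 kHz mod fs = 4.7 kHz.
4.7 kHz ≤ fs/2 = 5.55 kHz, appears at 4.7 kHz.
42 kHz mod fs = 8.7 kHz.
8.7 kHz > fs/2 = 5.55 kHz, folds to fs − 8.7 kHz = 2.4 kHz.
38.6 kHz mod fs = 5.3 kHz.
5.3 kHz ≤ fs/2 = 5.55 kHz, appears at 5.3 kHz.
Distinct values: {2.4 kHz, 4.7 kHz, 5.3 kHz, 5.4 kHz} → 4.

4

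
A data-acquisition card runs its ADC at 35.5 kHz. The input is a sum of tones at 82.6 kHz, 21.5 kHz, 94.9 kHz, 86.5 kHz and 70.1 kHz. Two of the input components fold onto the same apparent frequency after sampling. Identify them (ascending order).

fs/2 = 17.75 kHz.
82.6 kHz mod fs = 11.6 kHz.
11.6 kHz ≤ fs/2 = 17.75 kHz, appears at 11.6 kHz.
21.5 kHz > fs/2 = 17.75 kHz, folds to fs − 21.5 kHz = 14 kHz.
94.9 kHz mod fs = 23.9 kHz.
23.9 kHz > fs/2 = 17.75 kHz, folds to fs − 23.9 kHz = 11.6 kHz.
86.5 kHz mod fs = 15.5 kHz.
15.5 kHz ≤ fs/2 = 17.75 kHz, appears at 15.5 kHz.
70.1 kHz mod fs = 34.6 kHz.
34.6 kHz > fs/2 = 17.75 kHz, folds to fs − 34.6 kHz = 0.9 kHz.
82.6 kHz and 94.9 kHz both map to 11.6 kHz.

82.6 kHz, 94.9 kHz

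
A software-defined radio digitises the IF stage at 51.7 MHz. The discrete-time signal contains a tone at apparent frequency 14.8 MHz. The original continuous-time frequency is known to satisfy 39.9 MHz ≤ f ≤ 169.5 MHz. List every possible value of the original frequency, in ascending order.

66.5 MHz, 88.6 MHz, 118.2 MHz, 140.3 MHz

Frequencies that alias to 14.8 MHz are k·fs ± 14.8 MHz for integer k ≥ 0.
k=0: 14.8 MHz.
k=1: 36.9 MHz, 66.5 MHz.
k=2: 88.6 MHz, 118.2 MHz.
k=3: 140.3 MHz, 169.9 MHz.
k=4: 192 MHz, 221.6 MHz.
Within [39.9 MHz, 169.5 MHz]: 66.5 MHz, 88.6 MHz, 118.2 MHz, 140.3 MHz.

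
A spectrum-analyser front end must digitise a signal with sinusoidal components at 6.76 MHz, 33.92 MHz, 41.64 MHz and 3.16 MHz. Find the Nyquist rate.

Highest-frequency component: 41.64 MHz.
Nyquist rate = 2 × 41.64 MHz = 83.28 MHz.

83.28 MHz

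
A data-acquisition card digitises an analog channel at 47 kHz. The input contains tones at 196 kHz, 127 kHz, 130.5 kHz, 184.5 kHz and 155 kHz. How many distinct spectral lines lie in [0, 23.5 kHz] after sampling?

fs/2 = 23.5 kHz.
196 kHz mod fs = 8 kHz.
8 kHz ≤ fs/2 = 23.5 kHz, appears at 8 kHz.
127 kHz mod fs = 33 kHz.
33 kHz > fs/2 = 23.5 kHz, folds to fs − 33 kHz = 14 kHz.
130.5 kHz mod fs = 36.5 kHz.
36.5 kHz > fs/2 = 23.5 kHz, folds to fs − 36.5 kHz = 10.5 kHz.
184.5 kHz mod fs = 43.5 kHz.
43.5 kHz > fs/2 = 23.5 kHz, folds to fs − 43.5 kHz = 3.5 kHz.
155 kHz mod fs = 14 kHz.
14 kHz ≤ fs/2 = 23.5 kHz, appears at 14 kHz.
Distinct values: {3.5 kHz, 8 kHz, 10.5 kHz, 14 kHz} → 4.

4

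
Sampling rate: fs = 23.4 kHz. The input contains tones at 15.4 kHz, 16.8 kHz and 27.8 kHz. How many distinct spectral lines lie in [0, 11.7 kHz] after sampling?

fs/2 = 11.7 kHz.
15.4 kHz > fs/2 = 11.7 kHz, folds to fs − 15.4 kHz = 8 kHz.
16.8 kHz > fs/2 = 11.7 kHz, folds to fs − 16.8 kHz = 6.6 kHz.
27.8 kHz mod fs = 4.4 kHz.
4.4 kHz ≤ fs/2 = 11.7 kHz, appears at 4.4 kHz.
Distinct values: {4.4 kHz, 6.6 kHz, 8 kHz} → 3.

3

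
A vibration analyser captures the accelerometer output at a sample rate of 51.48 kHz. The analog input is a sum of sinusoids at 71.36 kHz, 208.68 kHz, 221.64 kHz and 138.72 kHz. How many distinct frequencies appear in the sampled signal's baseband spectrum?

3

fs/2 = 25.74 kHz.
71.36 kHz mod fs = 19.88 kHz.
19.88 kHz ≤ fs/2 = 25.74 kHz, appears at 19.88 kHz.
208.68 kHz mod fs = 2.76 kHz.
2.76 kHz ≤ fs/2 = 25.74 kHz, appears at 2.76 kHz.
221.64 kHz mod fs = 15.72 kHz.
15.72 kHz ≤ fs/2 = 25.74 kHz, appears at 15.72 kHz.
138.72 kHz mod fs = 35.76 kHz.
35.76 kHz > fs/2 = 25.74 kHz, folds to fs − 35.76 kHz = 15.72 kHz.
Distinct values: {2.76 kHz, 15.72 kHz, 19.88 kHz} → 3.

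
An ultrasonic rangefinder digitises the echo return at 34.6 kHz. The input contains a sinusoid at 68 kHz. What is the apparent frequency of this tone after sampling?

1.2 kHz

68 kHz mod fs = 33.4 kHz.
33.4 kHz > fs/2 = 17.3 kHz, folds to fs − 33.4 kHz = 1.2 kHz.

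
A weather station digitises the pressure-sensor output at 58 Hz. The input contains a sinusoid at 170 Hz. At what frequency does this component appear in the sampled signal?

170 Hz mod fs = 54 Hz.
54 Hz > fs/2 = 29 Hz, folds to fs − 54 Hz = 4 Hz.

4 Hz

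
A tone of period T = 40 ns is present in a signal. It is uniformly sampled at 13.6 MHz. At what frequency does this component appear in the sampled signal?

2.2 MHz

T = 40 ns → f = 1/T = 25 MHz.
25 MHz mod fs = 11.4 MHz.
11.4 MHz > fs/2 = 6.8 MHz, folds to fs − 11.4 MHz = 2.2 MHz.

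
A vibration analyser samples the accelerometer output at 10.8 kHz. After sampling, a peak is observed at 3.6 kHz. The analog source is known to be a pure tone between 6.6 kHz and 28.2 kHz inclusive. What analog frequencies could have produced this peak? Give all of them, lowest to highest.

7.2 kHz, 14.4 kHz, 18 kHz, 25.2 kHz

Frequencies that alias to 3.6 kHz are k·fs ± 3.6 kHz for integer k ≥ 0.
k=0: 3.6 kHz.
k=1: 7.2 kHz, 14.4 kHz.
k=2: 18 kHz, 25.2 kHz.
k=3: 28.8 kHz, 36 kHz.
Within [6.6 kHz, 28.2 kHz]: 7.2 kHz, 14.4 kHz, 18 kHz, 25.2 kHz.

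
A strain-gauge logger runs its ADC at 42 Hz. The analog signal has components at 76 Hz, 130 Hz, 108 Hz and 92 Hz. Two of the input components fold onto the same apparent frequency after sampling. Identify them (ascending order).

fs/2 = 21 Hz.
76 Hz mod fs = 34 Hz.
34 Hz > fs/2 = 21 Hz, folds to fs − 34 Hz = 8 Hz.
130 Hz mod fs = 4 Hz.
4 Hz ≤ fs/2 = 21 Hz, appears at 4 Hz.
108 Hz mod fs = 24 Hz.
24 Hz > fs/2 = 21 Hz, folds to fs − 24 Hz = 18 Hz.
92 Hz mod fs = 8 Hz.
8 Hz ≤ fs/2 = 21 Hz, appears at 8 Hz.
76 Hz and 92 Hz both map to 8 Hz.

76 Hz, 92 Hz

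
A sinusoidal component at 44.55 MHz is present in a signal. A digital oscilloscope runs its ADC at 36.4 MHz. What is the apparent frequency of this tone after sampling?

44.55 MHz mod fs = 8.15 MHz.
8.15 MHz ≤ fs/2 = 18.2 MHz, appears at 8.15 MHz.

8.15 MHz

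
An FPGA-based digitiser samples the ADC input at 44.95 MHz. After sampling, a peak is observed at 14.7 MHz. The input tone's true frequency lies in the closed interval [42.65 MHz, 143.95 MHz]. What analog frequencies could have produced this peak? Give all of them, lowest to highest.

Frequencies that alias to 14.7 MHz are k·fs ± 14.7 MHz for integer k ≥ 0.
k=0: 14.7 MHz.
k=1: 30.25 MHz, 59.65 MHz.
k=2: 75.2 MHz, 104.6 MHz.
k=3: 120.15 MHz, 149.55 MHz.
k=4: 165.1 MHz, 194.5 MHz.
Within [42.65 MHz, 143.95 MHz]: 59.65 MHz, 75.2 MHz, 104.6 MHz, 120.15 MHz.

59.65 MHz, 75.2 MHz, 104.6 MHz, 120.15 MHz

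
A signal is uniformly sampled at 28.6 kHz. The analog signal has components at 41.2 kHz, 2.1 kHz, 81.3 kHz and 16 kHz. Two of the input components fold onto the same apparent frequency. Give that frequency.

fs/2 = 14.3 kHz.
41.2 kHz mod fs = 12.6 kHz.
12.6 kHz ≤ fs/2 = 14.3 kHz, appears at 12.6 kHz.
2.1 kHz ≤ fs/2 = 14.3 kHz, passes unchanged.
81.3 kHz mod fs = 24.1 kHz.
24.1 kHz > fs/2 = 14.3 kHz, folds to fs − 24.1 kHz = 4.5 kHz.
16 kHz > fs/2 = 14.3 kHz, folds to fs − 16 kHz = 12.6 kHz.
16 kHz and 41.2 kHz both map to 12.6 kHz.

12.6 kHz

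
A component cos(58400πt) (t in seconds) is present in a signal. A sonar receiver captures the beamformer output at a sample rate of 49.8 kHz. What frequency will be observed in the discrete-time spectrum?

ω = 58400π rad/s → f = ω/(2π) = 29200 Hz = 29.2 kHz.
29.2 kHz > fs/2 = 24.9 kHz, folds to fs − 29.2 kHz = 20.6 kHz.

20.6 kHz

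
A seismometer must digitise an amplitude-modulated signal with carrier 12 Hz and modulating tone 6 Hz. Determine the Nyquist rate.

36 Hz

AM sidebands sit at fc ± fm = 6 Hz and 18 Hz.
Highest-frequency component: 18 Hz.
Nyquist rate = 2 × 18 Hz = 36 Hz.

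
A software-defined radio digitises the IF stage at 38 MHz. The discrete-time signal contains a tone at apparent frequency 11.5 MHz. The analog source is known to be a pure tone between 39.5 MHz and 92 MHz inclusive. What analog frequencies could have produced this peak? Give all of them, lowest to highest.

49.5 MHz, 64.5 MHz, 87.5 MHz

Frequencies that alias to 11.5 MHz are k·fs ± 11.5 MHz for integer k ≥ 0.
k=0: 11.5 MHz.
k=1: 26.5 MHz, 49.5 MHz.
k=2: 64.5 MHz, 87.5 MHz.
k=3: 102.5 MHz, 125.5 MHz.
Within [39.5 MHz, 92 MHz]: 49.5 MHz, 64.5 MHz, 87.5 MHz.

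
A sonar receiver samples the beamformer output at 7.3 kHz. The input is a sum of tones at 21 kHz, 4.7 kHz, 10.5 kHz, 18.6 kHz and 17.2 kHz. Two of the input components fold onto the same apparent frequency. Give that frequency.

2.6 kHz

fs/2 = 3.65 kHz.
21 kHz mod fs = 6.4 kHz.
6.4 kHz > fs/2 = 3.65 kHz, folds to fs − 6.4 kHz = 0.9 kHz.
4.7 kHz > fs/2 = 3.65 kHz, folds to fs − 4.7 kHz = 2.6 kHz.
10.5 kHz mod fs = 3.2 kHz.
3.2 kHz ≤ fs/2 = 3.65 kHz, appears at 3.2 kHz.
18.6 kHz mod fs = 4 kHz.
4 kHz > fs/2 = 3.65 kHz, folds to fs − 4 kHz = 3.3 kHz.
17.2 kHz mod fs = 2.6 kHz.
2.6 kHz ≤ fs/2 = 3.65 kHz, appears at 2.6 kHz.
4.7 kHz and 17.2 kHz both map to 2.6 kHz.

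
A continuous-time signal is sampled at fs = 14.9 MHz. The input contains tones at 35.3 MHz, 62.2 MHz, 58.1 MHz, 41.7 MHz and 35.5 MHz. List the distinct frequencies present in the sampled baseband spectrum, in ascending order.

fs/2 = 7.45 MHz.
35.3 MHz mod fs = 5.5 MHz.
5.5 MHz ≤ fs/2 = 7.45 MHz, appears at 5.5 MHz.
62.2 MHz mod fs = 2.6 MHz.
2.6 MHz ≤ fs/2 = 7.45 MHz, appears at 2.6 MHz.
58.1 MHz mod fs = 13.4 MHz.
13.4 MHz > fs/2 = 7.45 MHz, folds to fs − 13.4 MHz = 1.5 MHz.
41.7 MHz mod fs = 11.9 MHz.
11.9 MHz > fs/2 = 7.45 MHz, folds to fs − 11.9 MHz = 3 MHz.
35.5 MHz mod fs = 5.7 MHz.
5.7 MHz ≤ fs/2 = 7.45 MHz, appears at 5.7 MHz.
Distinct values: {1.5 MHz, 2.6 MHz, 3 MHz, 5.5 MHz, 5.7 MHz}.

1.5 MHz, 2.6 MHz, 3 MHz, 5.5 MHz, 5.7 MHz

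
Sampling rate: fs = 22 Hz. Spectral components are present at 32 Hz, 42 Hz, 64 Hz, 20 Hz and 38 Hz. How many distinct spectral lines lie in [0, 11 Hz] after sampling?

3

fs/2 = 11 Hz.
32 Hz mod fs = 10 Hz.
10 Hz ≤ fs/2 = 11 Hz, appears at 10 Hz.
42 Hz mod fs = 20 Hz.
20 Hz > fs/2 = 11 Hz, folds to fs − 20 Hz = 2 Hz.
64 Hz mod fs = 20 Hz.
20 Hz > fs/2 = 11 Hz, folds to fs − 20 Hz = 2 Hz.
20 Hz > fs/2 = 11 Hz, folds to fs − 20 Hz = 2 Hz.
38 Hz mod fs = 16 Hz.
16 Hz > fs/2 = 11 Hz, folds to fs − 16 Hz = 6 Hz.
Distinct values: {2 Hz, 6 Hz, 10 Hz} → 3.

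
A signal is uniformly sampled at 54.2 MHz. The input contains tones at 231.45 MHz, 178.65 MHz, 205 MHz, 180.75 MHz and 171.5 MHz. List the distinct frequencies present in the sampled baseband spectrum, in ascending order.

fs/2 = 27.1 MHz.
231.45 MHz mod fs = 14.65 MHz.
14.65 MHz ≤ fs/2 = 27.1 MHz, appears at 14.65 MHz.
178.65 MHz mod fs = 16.05 MHz.
16.05 MHz ≤ fs/2 = 27.1 MHz, appears at 16.05 MHz.
205 MHz mod fs = 42.4 MHz.
42.4 MHz > fs/2 = 27.1 MHz, folds to fs − 42.4 MHz = 11.8 MHz.
180.75 MHz mod fs = 18.15 MHz.
18.15 MHz ≤ fs/2 = 27.1 MHz, appears at 18.15 MHz.
171.5 MHz mod fs = 8.9 MHz.
8.9 MHz ≤ fs/2 = 27.1 MHz, appears at 8.9 MHz.
Distinct values: {8.9 MHz, 11.8 MHz, 14.65 MHz, 16.05 MHz, 18.15 MHz}.

8.9 MHz, 11.8 MHz, 14.65 MHz, 16.05 MHz, 18.15 MHz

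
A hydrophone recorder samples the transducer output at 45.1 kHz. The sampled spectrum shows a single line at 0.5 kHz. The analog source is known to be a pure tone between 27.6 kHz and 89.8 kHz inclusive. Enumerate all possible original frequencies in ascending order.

44.6 kHz, 45.6 kHz, 89.7 kHz

Frequencies that alias to 0.5 kHz are k·fs ± 0.5 kHz for integer k ≥ 0.
k=0: 0.5 kHz.
k=1: 44.6 kHz, 45.6 kHz.
k=2: 89.7 kHz, 90.7 kHz.
k=3: 134.8 kHz, 135.8 kHz.
Within [27.6 kHz, 89.8 kHz]: 44.6 kHz, 45.6 kHz, 89.7 kHz.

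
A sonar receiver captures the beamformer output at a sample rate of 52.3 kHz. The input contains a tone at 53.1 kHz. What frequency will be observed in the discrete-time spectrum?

53.1 kHz mod fs = 0.8 kHz.
0.8 kHz ≤ fs/2 = 26.15 kHz, appears at 0.8 kHz.

0.8 kHz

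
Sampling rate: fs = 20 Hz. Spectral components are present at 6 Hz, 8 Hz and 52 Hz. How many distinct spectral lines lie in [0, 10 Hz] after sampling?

fs/2 = 10 Hz.
6 Hz ≤ fs/2 = 10 Hz, passes unchanged.
8 Hz ≤ fs/2 = 10 Hz, passes unchanged.
52 Hz mod fs = 12 Hz.
12 Hz > fs/2 = 10 Hz, folds to fs − 12 Hz = 8 Hz.
Distinct values: {6 Hz, 8 Hz} → 2.

2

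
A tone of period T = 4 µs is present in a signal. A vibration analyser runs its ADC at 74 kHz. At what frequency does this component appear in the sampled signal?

T = 4 µs → f = 1/T = 250 kHz.
250 kHz mod fs = 28 kHz.
28 kHz ≤ fs/2 = 37 kHz, appears at 28 kHz.

28 kHz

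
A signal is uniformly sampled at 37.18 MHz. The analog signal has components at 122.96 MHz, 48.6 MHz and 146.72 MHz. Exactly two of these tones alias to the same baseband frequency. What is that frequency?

fs/2 = 18.59 MHz.
122.96 MHz mod fs = 11.42 MHz.
11.42 MHz ≤ fs/2 = 18.59 MHz, appears at 11.42 MHz.
48.6 MHz mod fs = 11.42 MHz.
11.42 MHz ≤ fs/2 = 18.59 MHz, appears at 11.42 MHz.
146.72 MHz mod fs = 35.18 MHz.
35.18 MHz > fs/2 = 18.59 MHz, folds to fs − 35.18 MHz = 2 MHz.
48.6 MHz and 122.96 MHz both map to 11.42 MHz.

11.42 MHz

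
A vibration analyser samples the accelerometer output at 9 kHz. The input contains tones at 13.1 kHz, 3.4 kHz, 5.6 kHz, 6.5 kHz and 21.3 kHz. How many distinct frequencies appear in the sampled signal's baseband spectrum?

4

fs/2 = 4.5 kHz.
13.1 kHz mod fs = 4.1 kHz.
4.1 kHz ≤ fs/2 = 4.5 kHz, appears at 4.1 kHz.
3.4 kHz ≤ fs/2 = 4.5 kHz, passes unchanged.
5.6 kHz > fs/2 = 4.5 kHz, folds to fs − 5.6 kHz = 3.4 kHz.
6.5 kHz > fs/2 = 4.5 kHz, folds to fs − 6.5 kHz = 2.5 kHz.
21.3 kHz mod fs = 3.3 kHz.
3.3 kHz ≤ fs/2 = 4.5 kHz, appears at 3.3 kHz.
Distinct values: {2.5 kHz, 3.3 kHz, 3.4 kHz, 4.1 kHz} → 4.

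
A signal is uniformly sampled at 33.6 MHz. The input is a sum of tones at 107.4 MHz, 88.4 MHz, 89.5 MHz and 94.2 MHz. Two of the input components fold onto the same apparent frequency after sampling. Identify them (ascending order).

fs/2 = 16.8 MHz.
107.4 MHz mod fs = 6.6 MHz.
6.6 MHz ≤ fs/2 = 16.8 MHz, appears at 6.6 MHz.
88.4 MHz mod fs = 21.2 MHz.
21.2 MHz > fs/2 = 16.8 MHz, folds to fs − 21.2 MHz = 12.4 MHz.
89.5 MHz mod fs = 22.3 MHz.
22.3 MHz > fs/2 = 16.8 MHz, folds to fs − 22.3 MHz = 11.3 MHz.
94.2 MHz mod fs = 27 MHz.
27 MHz > fs/2 = 16.8 MHz, folds to fs − 27 MHz = 6.6 MHz.
94.2 MHz and 107.4 MHz both map to 6.6 MHz.

94.2 MHz, 107.4 MHz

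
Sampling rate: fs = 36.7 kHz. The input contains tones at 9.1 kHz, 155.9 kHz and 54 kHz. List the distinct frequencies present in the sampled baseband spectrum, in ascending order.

9.1 kHz, 17.3 kHz

fs/2 = 18.35 kHz.
9.1 kHz ≤ fs/2 = 18.35 kHz, passes unchanged.
155.9 kHz mod fs = 9.1 kHz.
9.1 kHz ≤ fs/2 = 18.35 kHz, appears at 9.1 kHz.
54 kHz mod fs = 17.3 kHz.
17.3 kHz ≤ fs/2 = 18.35 kHz, appears at 17.3 kHz.
Distinct values: {9.1 kHz, 17.3 kHz}.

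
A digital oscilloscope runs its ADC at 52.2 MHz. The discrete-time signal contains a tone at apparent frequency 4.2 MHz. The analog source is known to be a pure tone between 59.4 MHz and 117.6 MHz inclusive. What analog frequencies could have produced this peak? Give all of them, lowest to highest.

100.2 MHz, 108.6 MHz

Frequencies that alias to 4.2 MHz are k·fs ± 4.2 MHz for integer k ≥ 0.
k=0: 4.2 MHz.
k=1: 48 MHz, 56.4 MHz.
k=2: 100.2 MHz, 108.6 MHz.
k=3: 152.4 MHz, 160.8 MHz.
Within [59.4 MHz, 117.6 MHz]: 100.2 MHz, 108.6 MHz.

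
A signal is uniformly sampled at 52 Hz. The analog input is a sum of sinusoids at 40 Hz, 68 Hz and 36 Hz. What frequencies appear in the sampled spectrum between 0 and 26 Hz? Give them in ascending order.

fs/2 = 26 Hz.
40 Hz > fs/2 = 26 Hz, folds to fs − 40 Hz = 12 Hz.
68 Hz mod fs = 16 Hz.
16 Hz ≤ fs/2 = 26 Hz, appears at 16 Hz.
36 Hz > fs/2 = 26 Hz, folds to fs − 36 Hz = 16 Hz.
Distinct values: {12 Hz, 16 Hz}.

12 Hz, 16 Hz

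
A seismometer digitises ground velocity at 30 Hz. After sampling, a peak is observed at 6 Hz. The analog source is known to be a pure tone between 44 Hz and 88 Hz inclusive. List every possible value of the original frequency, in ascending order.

Frequencies that alias to 6 Hz are k·fs ± 6 Hz for integer k ≥ 0.
k=0: 6 Hz.
k=1: 24 Hz, 36 Hz.
k=2: 54 Hz, 66 Hz.
k=3: 84 Hz, 96 Hz.
k=4: 114 Hz, 126 Hz.
Within [44 Hz, 88 Hz]: 54 Hz, 66 Hz, 84 Hz.

54 Hz, 66 Hz, 84 Hz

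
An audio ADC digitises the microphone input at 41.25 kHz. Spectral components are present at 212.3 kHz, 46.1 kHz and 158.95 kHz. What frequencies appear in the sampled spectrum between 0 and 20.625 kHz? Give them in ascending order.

4.85 kHz, 6.05 kHz

fs/2 = 20.625 kHz.
212.3 kHz mod fs = 6.05 kHz.
6.05 kHz ≤ fs/2 = 20.625 kHz, appears at 6.05 kHz.
46.1 kHz mod fs = 4.85 kHz.
4.85 kHz ≤ fs/2 = 20.625 kHz, appears at 4.85 kHz.
158.95 kHz mod fs = 35.2 kHz.
35.2 kHz > fs/2 = 20.625 kHz, folds to fs − 35.2 kHz = 6.05 kHz.
Distinct values: {4.85 kHz, 6.05 kHz}.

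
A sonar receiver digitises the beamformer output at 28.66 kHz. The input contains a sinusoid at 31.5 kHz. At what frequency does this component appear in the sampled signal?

2.84 kHz

31.5 kHz mod fs = 2.84 kHz.
2.84 kHz ≤ fs/2 = 14.33 kHz, appears at 2.84 kHz.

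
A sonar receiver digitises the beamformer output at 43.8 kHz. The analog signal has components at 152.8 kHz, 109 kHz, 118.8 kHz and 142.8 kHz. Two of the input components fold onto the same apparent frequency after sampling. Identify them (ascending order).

fs/2 = 21.9 kHz.
152.8 kHz mod fs = 21.4 kHz.
21.4 kHz ≤ fs/2 = 21.9 kHz, appears at 21.4 kHz.
109 kHz mod fs = 21.4 kHz.
21.4 kHz ≤ fs/2 = 21.9 kHz, appears at 21.4 kHz.
118.8 kHz mod fs = 31.2 kHz.
31.2 kHz > fs/2 = 21.9 kHz, folds to fs − 31.2 kHz = 12.6 kHz.
142.8 kHz mod fs = 11.4 kHz.
11.4 kHz ≤ fs/2 = 21.9 kHz, appears at 11.4 kHz.
109 kHz and 152.8 kHz both map to 21.4 kHz.

109 kHz, 152.8 kHz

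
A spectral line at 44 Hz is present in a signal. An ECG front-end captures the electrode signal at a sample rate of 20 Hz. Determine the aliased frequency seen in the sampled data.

44 Hz mod fs = 4 Hz.
4 Hz ≤ fs/2 = 10 Hz, appears at 4 Hz.

4 Hz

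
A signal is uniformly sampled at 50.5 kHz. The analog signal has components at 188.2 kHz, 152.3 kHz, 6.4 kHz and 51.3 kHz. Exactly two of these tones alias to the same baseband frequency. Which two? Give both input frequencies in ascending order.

51.3 kHz, 152.3 kHz

fs/2 = 25.25 kHz.
188.2 kHz mod fs = 36.7 kHz.
36.7 kHz > fs/2 = 25.25 kHz, folds to fs − 36.7 kHz = 13.8 kHz.
152.3 kHz mod fs = 0.8 kHz.
0.8 kHz ≤ fs/2 = 25.25 kHz, appears at 0.8 kHz.
6.4 kHz ≤ fs/2 = 25.25 kHz, passes unchanged.
51.3 kHz mod fs = 0.8 kHz.
0.8 kHz ≤ fs/2 = 25.25 kHz, appears at 0.8 kHz.
51.3 kHz and 152.3 kHz both map to 0.8 kHz.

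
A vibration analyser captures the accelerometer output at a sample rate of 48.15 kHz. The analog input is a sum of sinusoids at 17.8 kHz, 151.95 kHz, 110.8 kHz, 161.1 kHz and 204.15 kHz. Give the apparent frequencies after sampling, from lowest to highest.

fs/2 = 24.075 kHz.
17.8 kHz ≤ fs/2 = 24.075 kHz, passes unchanged.
151.95 kHz mod fs = 7.5 kHz.
7.5 kHz ≤ fs/2 = 24.075 kHz, appears at 7.5 kHz.
110.8 kHz mod fs = 14.5 kHz.
14.5 kHz ≤ fs/2 = 24.075 kHz, appears at 14.5 kHz.
161.1 kHz mod fs = 16.65 kHz.
16.65 kHz ≤ fs/2 = 24.075 kHz, appears at 16.65 kHz.
204.15 kHz mod fs = 11.55 kHz.
11.55 kHz ≤ fs/2 = 24.075 kHz, appears at 11.55 kHz.
Distinct values: {7.5 kHz, 11.55 kHz, 14.5 kHz, 16.65 kHz, 17.8 kHz}.

7.5 kHz, 11.55 kHz, 14.5 kHz, 16.65 kHz, 17.8 kHz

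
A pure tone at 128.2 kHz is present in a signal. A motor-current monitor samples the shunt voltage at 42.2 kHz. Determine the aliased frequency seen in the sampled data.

128.2 kHz mod fs = 1.6 kHz.
1.6 kHz ≤ fs/2 = 21.1 kHz, appears at 1.6 kHz.

1.6 kHz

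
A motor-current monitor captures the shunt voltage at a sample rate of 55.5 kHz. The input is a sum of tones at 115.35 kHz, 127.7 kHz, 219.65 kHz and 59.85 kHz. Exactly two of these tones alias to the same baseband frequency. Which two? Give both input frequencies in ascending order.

fs/2 = 27.75 kHz.
115.35 kHz mod fs = 4.35 kHz.
4.35 kHz ≤ fs/2 = 27.75 kHz, appears at 4.35 kHz.
127.7 kHz mod fs = 16.7 kHz.
16.7 kHz ≤ fs/2 = 27.75 kHz, appears at 16.7 kHz.
219.65 kHz mod fs = 53.15 kHz.
53.15 kHz > fs/2 = 27.75 kHz, folds to fs − 53.15 kHz = 2.35 kHz.
59.85 kHz mod fs = 4.35 kHz.
4.35 kHz ≤ fs/2 = 27.75 kHz, appears at 4.35 kHz.
59.85 kHz and 115.35 kHz both map to 4.35 kHz.

59.85 kHz, 115.35 kHz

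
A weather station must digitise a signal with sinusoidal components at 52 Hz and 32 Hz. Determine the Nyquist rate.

104 Hz

Highest-frequency component: 52 Hz.
Nyquist rate = 2 × 52 Hz = 104 Hz.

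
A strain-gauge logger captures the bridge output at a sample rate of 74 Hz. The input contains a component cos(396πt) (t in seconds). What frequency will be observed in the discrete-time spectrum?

ω = 396π rad/s → f = ω/(2π) = 198 Hz.
198 Hz mod fs = 50 Hz.
50 Hz > fs/2 = 37 Hz, folds to fs − 50 Hz = 24 Hz.

24 Hz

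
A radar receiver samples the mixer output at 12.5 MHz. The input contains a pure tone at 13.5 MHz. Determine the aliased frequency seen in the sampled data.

13.5 MHz mod fs = 1 MHz.
1 MHz ≤ fs/2 = 6.25 MHz, appears at 1 MHz.

1 MHz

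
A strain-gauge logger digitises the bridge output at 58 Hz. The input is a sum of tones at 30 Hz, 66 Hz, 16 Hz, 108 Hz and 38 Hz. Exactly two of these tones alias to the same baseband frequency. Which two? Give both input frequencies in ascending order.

66 Hz, 108 Hz

fs/2 = 29 Hz.
30 Hz > fs/2 = 29 Hz, folds to fs − 30 Hz = 28 Hz.
66 Hz mod fs = 8 Hz.
8 Hz ≤ fs/2 = 29 Hz, appears at 8 Hz.
16 Hz ≤ fs/2 = 29 Hz, passes unchanged.
108 Hz mod fs = 50 Hz.
50 Hz > fs/2 = 29 Hz, folds to fs − 50 Hz = 8 Hz.
38 Hz > fs/2 = 29 Hz, folds to fs − 38 Hz = 20 Hz.
66 Hz and 108 Hz both map to 8 Hz.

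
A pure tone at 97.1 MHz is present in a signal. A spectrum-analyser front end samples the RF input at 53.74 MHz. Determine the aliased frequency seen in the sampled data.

97.1 MHz mod fs = 43.36 MHz.
43.36 MHz > fs/2 = 26.87 MHz, folds to fs − 43.36 MHz = 10.38 MHz.

10.38 MHz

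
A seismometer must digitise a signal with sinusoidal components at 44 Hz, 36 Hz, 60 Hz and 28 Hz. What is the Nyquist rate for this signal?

Highest-frequency component: 60 Hz.
Nyquist rate = 2 × 60 Hz = 120 Hz.

120 Hz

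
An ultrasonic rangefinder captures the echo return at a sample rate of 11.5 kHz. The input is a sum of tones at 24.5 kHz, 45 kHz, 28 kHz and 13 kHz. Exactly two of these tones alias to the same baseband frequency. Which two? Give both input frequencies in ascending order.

13 kHz, 24.5 kHz

fs/2 = 5.75 kHz.
24.5 kHz mod fs = 1.5 kHz.
1.5 kHz ≤ fs/2 = 5.75 kHz, appears at 1.5 kHz.
45 kHz mod fs = 10.5 kHz.
10.5 kHz > fs/2 = 5.75 kHz, folds to fs − 10.5 kHz = 1 kHz.
28 kHz mod fs = 5 kHz.
5 kHz ≤ fs/2 = 5.75 kHz, appears at 5 kHz.
13 kHz mod fs = 1.5 kHz.
1.5 kHz ≤ fs/2 = 5.75 kHz, appears at 1.5 kHz.
13 kHz and 24.5 kHz both map to 1.5 kHz.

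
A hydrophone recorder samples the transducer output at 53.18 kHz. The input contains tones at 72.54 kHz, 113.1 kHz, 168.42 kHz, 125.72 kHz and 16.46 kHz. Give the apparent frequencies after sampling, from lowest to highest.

6.74 kHz, 8.88 kHz, 16.46 kHz, 19.36 kHz

fs/2 = 26.59 kHz.
72.54 kHz mod fs = 19.36 kHz.
19.36 kHz ≤ fs/2 = 26.59 kHz, appears at 19.36 kHz.
113.1 kHz mod fs = 6.74 kHz.
6.74 kHz ≤ fs/2 = 26.59 kHz, appears at 6.74 kHz.
168.42 kHz mod fs = 8.88 kHz.
8.88 kHz ≤ fs/2 = 26.59 kHz, appears at 8.88 kHz.
125.72 kHz mod fs = 19.36 kHz.
19.36 kHz ≤ fs/2 = 26.59 kHz, appears at 19.36 kHz.
16.46 kHz ≤ fs/2 = 26.59 kHz, passes unchanged.
Distinct values: {6.74 kHz, 8.88 kHz, 16.46 kHz, 19.36 kHz}.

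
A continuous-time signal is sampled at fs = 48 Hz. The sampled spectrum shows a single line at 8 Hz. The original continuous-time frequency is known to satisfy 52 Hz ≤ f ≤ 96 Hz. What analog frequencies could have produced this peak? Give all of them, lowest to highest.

56 Hz, 88 Hz

Frequencies that alias to 8 Hz are k·fs ± 8 Hz for integer k ≥ 0.
k=0: 8 Hz.
k=1: 40 Hz, 56 Hz.
k=2: 88 Hz, 104 Hz.
k=3: 136 Hz, 152 Hz.
Within [52 Hz, 96 Hz]: 56 Hz, 88 Hz.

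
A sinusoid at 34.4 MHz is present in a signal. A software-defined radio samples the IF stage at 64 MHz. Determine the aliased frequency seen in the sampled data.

29.6 MHz

34.4 MHz > fs/2 = 32 MHz, folds to fs − 34.4 MHz = 29.6 MHz.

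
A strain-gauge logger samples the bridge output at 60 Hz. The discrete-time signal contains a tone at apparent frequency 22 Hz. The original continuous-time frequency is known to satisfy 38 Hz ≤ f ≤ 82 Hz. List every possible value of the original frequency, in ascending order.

38 Hz, 82 Hz

Frequencies that alias to 22 Hz are k·fs ± 22 Hz for integer k ≥ 0.
k=0: 22 Hz.
k=1: 38 Hz, 82 Hz.
k=2: 98 Hz, 142 Hz.
Within [38 Hz, 82 Hz]: 38 Hz, 82 Hz.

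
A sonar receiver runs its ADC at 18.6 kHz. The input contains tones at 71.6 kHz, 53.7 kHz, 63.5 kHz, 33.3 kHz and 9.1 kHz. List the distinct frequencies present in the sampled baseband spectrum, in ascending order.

fs/2 = 9.3 kHz.
71.6 kHz mod fs = 15.8 kHz.
15.8 kHz > fs/2 = 9.3 kHz, folds to fs − 15.8 kHz = 2.8 kHz.
53.7 kHz mod fs = 16.5 kHz.
16.5 kHz > fs/2 = 9.3 kHz, folds to fs − 16.5 kHz = 2.1 kHz.
63.5 kHz mod fs = 7.7 kHz.
7.7 kHz ≤ fs/2 = 9.3 kHz, appears at 7.7 kHz.
33.3 kHz mod fs = 14.7 kHz.
14.7 kHz > fs/2 = 9.3 kHz, folds to fs − 14.7 kHz = 3.9 kHz.
9.1 kHz ≤ fs/2 = 9.3 kHz, passes unchanged.
Distinct values: {2.1 kHz, 2.8 kHz, 3.9 kHz, 7.7 kHz, 9.1 kHz}.

2.1 kHz, 2.8 kHz, 3.9 kHz, 7.7 kHz, 9.1 kHz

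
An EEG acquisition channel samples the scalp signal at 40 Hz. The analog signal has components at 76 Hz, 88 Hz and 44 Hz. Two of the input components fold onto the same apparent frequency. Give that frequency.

4 Hz

fs/2 = 20 Hz.
76 Hz mod fs = 36 Hz.
36 Hz > fs/2 = 20 Hz, folds to fs − 36 Hz = 4 Hz.
88 Hz mod fs = 8 Hz.
8 Hz ≤ fs/2 = 20 Hz, appears at 8 Hz.
44 Hz mod fs = 4 Hz.
4 Hz ≤ fs/2 = 20 Hz, appears at 4 Hz.
44 Hz and 76 Hz both map to 4 Hz.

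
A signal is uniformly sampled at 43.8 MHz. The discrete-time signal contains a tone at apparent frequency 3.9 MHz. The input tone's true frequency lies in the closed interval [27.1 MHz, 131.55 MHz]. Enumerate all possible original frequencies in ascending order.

Frequencies that alias to 3.9 MHz are k·fs ± 3.9 MHz for integer k ≥ 0.
k=0: 3.9 MHz.
k=1: 39.9 MHz, 47.7 MHz.
k=2: 83.7 MHz, 91.5 MHz.
k=3: 127.5 MHz, 135.3 MHz.
k=4: 171.3 MHz, 179.1 MHz.
Within [27.1 MHz, 131.55 MHz]: 39.9 MHz, 47.7 MHz, 83.7 MHz, 91.5 MHz, 127.5 MHz.

39.9 MHz, 47.7 MHz, 83.7 MHz, 91.5 MHz, 127.5 MHz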